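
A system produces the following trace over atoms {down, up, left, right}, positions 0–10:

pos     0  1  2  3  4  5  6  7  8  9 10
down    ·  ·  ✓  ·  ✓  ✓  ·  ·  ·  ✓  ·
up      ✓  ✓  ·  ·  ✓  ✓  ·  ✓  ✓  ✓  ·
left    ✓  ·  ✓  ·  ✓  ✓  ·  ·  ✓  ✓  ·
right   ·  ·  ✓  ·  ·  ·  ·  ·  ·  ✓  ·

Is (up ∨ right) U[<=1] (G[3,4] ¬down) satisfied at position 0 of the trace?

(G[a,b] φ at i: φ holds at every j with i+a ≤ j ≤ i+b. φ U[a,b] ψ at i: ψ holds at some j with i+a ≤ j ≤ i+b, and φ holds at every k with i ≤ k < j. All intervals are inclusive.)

Need some j in [0,1] with G[3,4] ¬down, and (up ∨ right) at every k in [0,j-1].
  j=0: G[3,4] ¬down — fails at 4.
  j=1: G[3,4] ¬down — fails at 4.
No j in the window works → until fails.

No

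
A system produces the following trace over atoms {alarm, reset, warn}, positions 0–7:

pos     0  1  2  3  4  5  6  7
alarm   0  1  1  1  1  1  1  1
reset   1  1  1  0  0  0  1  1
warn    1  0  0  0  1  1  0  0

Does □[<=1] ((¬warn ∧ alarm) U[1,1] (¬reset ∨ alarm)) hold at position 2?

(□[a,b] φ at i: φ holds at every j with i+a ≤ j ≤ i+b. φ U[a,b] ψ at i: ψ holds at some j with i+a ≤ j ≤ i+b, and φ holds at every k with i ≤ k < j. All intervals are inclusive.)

Check ((¬warn ∧ alarm) U[1,1] (¬reset ∨ alarm)) at every j in [2,3]:
  j=2: holds
  j=3: holds
All positions satisfy it → formula holds.

True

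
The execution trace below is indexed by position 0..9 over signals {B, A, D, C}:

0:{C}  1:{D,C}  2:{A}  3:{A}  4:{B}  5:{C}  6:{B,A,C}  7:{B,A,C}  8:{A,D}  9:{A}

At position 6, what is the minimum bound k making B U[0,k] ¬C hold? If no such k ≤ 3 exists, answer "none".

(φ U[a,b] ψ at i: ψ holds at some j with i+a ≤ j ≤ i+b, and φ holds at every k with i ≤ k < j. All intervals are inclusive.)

Need earliest j ≥ 6 with ¬C, and B at every k in [6,j-1].
  j=6: rhs fails.
  j=7: rhs fails.
  j=8: rhs holds; lhs holds on [6,7]. k = 2.

2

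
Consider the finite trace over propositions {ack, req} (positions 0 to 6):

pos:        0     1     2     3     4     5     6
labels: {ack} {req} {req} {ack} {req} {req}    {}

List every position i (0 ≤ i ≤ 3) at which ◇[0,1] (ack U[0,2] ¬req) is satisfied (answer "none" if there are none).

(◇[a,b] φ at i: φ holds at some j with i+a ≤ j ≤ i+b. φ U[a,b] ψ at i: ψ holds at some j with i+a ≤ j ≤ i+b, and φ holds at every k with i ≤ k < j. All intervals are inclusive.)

0, 2, 3

Evaluate at each i in [0,3]:
  i=0: ✓ (witness j=0)
  i=1: ✗ (none in [1,2])
  i=2: ✓ (witness j=3)
  i=3: ✓ (witness j=3)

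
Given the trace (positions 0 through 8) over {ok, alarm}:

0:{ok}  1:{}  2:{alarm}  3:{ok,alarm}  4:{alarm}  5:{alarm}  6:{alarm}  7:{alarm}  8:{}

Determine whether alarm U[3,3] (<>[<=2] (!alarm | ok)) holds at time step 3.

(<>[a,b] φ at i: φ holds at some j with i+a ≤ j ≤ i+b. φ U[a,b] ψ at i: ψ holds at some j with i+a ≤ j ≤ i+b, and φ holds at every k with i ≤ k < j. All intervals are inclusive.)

Need some j in [6,6] with <>[<=2] (!alarm | ok), and alarm at every k in [3,j-1].
  j=6: <>[<=2] (!alarm | ok) holds; alarm holds at every k in [3,5] → satisfied.

Yes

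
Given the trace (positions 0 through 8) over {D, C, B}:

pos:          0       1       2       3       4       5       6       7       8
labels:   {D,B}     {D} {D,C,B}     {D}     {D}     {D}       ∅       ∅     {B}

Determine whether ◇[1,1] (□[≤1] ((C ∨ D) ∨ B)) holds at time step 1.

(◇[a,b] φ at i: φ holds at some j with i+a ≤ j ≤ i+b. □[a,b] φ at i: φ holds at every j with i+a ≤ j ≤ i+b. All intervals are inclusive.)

Check □[≤1] ((C ∨ D) ∨ B) at each j in [2,2]:
  j=2: holds on [2,3]
Found at j=2 → formula holds.

Holds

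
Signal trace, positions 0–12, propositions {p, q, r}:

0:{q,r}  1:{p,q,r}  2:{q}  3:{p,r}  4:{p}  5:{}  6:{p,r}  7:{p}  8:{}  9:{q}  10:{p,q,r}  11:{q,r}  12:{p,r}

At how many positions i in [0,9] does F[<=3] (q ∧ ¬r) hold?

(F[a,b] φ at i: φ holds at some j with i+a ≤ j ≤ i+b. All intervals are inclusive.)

Evaluate at each i in [0,9]:
  i=0: ✓ (witness j=2)
  i=1: ✓ (witness j=2)
  i=2: ✓ (witness j=2)
  i=3: ✗ (none in [3,6])
  i=4: ✗ (none in [4,7])
  i=5: ✗ (none in [5,8])
  i=6: ✓ (witness j=9)
  i=7: ✓ (witness j=9)
  i=8: ✓ (witness j=9)
  i=9: ✓ (witness j=9)
Positions where it holds: {0, 1, 2, 6, 7, 8, 9} → 7.

7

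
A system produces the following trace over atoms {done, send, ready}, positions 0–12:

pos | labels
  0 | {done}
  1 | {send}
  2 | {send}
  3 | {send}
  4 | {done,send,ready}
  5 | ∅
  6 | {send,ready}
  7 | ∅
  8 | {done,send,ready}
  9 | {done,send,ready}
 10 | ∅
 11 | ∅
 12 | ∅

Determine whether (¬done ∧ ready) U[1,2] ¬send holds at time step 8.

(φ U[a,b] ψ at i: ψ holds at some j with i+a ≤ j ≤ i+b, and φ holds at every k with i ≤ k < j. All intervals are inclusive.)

Need some j in [9,10] with ¬send, and (¬done ∧ ready) at every k in [8,j-1].
  j=9: ¬send false.
  j=10: ¬send holds, but (¬done ∧ ready) fails at k=8 → not this j.
No j in the window works → until fails.

False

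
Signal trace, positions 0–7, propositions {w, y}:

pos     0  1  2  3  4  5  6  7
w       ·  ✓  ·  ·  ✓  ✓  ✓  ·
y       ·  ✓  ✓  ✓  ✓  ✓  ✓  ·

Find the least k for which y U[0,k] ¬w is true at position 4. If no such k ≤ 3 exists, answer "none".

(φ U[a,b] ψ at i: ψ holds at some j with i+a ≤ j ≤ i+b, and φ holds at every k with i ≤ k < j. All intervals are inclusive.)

Need earliest j ≥ 4 with ¬w, and y at every k in [4,j-1].
  j=4: rhs fails.
  j=5: rhs fails.
  j=6: rhs fails.
  j=7: rhs holds; lhs holds on [4,6]. k = 3.

3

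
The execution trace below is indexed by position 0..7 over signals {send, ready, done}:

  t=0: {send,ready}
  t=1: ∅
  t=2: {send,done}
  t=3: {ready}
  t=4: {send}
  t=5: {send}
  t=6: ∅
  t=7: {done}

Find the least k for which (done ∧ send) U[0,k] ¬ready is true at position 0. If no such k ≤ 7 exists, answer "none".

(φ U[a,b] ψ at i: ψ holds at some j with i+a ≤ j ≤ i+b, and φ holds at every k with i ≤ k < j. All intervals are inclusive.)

none

Need earliest j ≥ 0 with ¬ready, and (done ∧ send) at every k in [0,j-1].
  j=0: rhs fails.
  j=1: rhs holds but lhs fails at k=0.
  j=2: rhs holds but lhs fails at k=0.
  j=3: rhs fails.
  j=4: rhs holds but lhs fails at k=0.
  j=5: rhs holds but lhs fails at k=0.
  j=6: rhs holds but lhs fails at k=0.
  j=7: rhs holds but lhs fails at k=0.
No witness within the range → none.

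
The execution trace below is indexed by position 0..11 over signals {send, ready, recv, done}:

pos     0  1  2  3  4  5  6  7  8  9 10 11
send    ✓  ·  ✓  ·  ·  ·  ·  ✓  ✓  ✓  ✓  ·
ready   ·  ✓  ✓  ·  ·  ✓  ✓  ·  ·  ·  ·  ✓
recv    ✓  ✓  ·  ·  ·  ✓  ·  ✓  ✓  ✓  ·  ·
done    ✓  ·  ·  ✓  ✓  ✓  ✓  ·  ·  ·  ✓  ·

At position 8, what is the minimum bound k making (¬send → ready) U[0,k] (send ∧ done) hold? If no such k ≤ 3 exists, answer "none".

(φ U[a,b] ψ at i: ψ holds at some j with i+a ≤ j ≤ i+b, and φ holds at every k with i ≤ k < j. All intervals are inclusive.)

Need earliest j ≥ 8 with (send ∧ done), and (¬send → ready) at every k in [8,j-1].
  j=8: rhs fails.
  j=9: rhs fails.
  j=10: rhs holds; lhs holds on [8,9]. k = 2.

2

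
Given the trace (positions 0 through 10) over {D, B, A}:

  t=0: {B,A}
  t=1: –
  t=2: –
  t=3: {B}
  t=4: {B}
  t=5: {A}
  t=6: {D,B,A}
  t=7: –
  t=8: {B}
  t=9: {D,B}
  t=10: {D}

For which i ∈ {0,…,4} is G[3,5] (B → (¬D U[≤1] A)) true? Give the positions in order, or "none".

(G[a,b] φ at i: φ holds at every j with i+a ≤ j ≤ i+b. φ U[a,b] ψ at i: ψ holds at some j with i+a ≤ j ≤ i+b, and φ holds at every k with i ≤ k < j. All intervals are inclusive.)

1, 2

Evaluate at each i in [0,4]:
  i=0: ✗ (fails at j=3)
  i=1: ✓ (all of [4,6])
  i=2: ✓ (all of [5,7])
  i=3: ✗ (fails at j=8)
  i=4: ✗ (fails at j=8)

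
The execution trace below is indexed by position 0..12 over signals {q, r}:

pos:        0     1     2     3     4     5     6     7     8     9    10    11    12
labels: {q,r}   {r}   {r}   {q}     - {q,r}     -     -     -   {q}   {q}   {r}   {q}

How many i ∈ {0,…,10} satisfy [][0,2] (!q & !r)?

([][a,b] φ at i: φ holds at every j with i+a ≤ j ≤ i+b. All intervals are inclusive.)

1

Evaluate at each i in [0,10]:
  i=0: ✗ (fails at j=0)
  i=1: ✗ (fails at j=1)
  i=2: ✗ (fails at j=2)
  i=3: ✗ (fails at j=3)
  i=4: ✗ (fails at j=5)
  i=5: ✗ (fails at j=5)
  i=6: ✓ (all of [6,8])
  i=7: ✗ (fails at j=9)
  i=8: ✗ (fails at j=9)
  i=9: ✗ (fails at j=9)
  i=10: ✗ (fails at j=10)
Positions where it holds: {6} → 1.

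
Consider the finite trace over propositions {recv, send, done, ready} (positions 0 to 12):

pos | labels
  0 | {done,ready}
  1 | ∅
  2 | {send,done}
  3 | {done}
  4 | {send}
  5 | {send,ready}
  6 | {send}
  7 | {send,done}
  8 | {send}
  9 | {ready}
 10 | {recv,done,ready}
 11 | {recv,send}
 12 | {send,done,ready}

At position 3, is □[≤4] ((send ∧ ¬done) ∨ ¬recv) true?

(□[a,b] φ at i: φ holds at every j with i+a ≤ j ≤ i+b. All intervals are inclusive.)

True

Check ((send ∧ ¬done) ∨ ¬recv) at every j in [3,7]:
  j=3: true
  j=4: true
  j=5: true
  j=6: true
  j=7: true
All positions satisfy it → formula holds.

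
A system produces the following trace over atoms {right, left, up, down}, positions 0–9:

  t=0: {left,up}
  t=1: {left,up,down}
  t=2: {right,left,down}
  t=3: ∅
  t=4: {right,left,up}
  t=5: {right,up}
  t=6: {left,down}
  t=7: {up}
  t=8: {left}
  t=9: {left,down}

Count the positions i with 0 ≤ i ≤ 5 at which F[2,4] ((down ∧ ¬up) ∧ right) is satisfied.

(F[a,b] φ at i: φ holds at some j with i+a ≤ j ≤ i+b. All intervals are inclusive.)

Evaluate at each i in [0,5]:
  i=0: ✓ (witness j=2)
  i=1: ✗ (none in [3,5])
  i=2: ✗ (none in [4,6])
  i=3: ✗ (none in [5,7])
  i=4: ✗ (none in [6,8])
  i=5: ✗ (none in [7,9])
Positions where it holds: {0} → 1.

1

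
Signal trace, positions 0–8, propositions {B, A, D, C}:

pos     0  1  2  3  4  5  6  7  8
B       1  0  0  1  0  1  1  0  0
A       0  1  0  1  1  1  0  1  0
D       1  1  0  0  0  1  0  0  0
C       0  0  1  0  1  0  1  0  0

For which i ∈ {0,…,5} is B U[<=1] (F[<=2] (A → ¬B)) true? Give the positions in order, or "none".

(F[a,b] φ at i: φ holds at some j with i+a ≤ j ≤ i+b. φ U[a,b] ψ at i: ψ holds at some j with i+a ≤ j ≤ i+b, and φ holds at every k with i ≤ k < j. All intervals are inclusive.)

0, 1, 2, 3, 4, 5

Evaluate at each i in [0,5]:
  i=0: ✓ (rhs at j=0)
  i=1: ✓ (rhs at j=1)
  i=2: ✓ (rhs at j=2)
  i=3: ✓ (rhs at j=3)
  i=4: ✓ (rhs at j=4)
  i=5: ✓ (rhs at j=5)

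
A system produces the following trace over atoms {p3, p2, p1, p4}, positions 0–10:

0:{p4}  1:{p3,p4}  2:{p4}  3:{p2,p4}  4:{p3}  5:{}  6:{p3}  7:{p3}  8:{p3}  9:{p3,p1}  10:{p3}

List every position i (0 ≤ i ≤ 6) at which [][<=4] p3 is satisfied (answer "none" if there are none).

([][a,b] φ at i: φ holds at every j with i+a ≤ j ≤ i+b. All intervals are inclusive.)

6

Evaluate at each i in [0,6]:
  i=0: ✗ (fails at j=0)
  i=1: ✗ (fails at j=2)
  i=2: ✗ (fails at j=2)
  i=3: ✗ (fails at j=3)
  i=4: ✗ (fails at j=5)
  i=5: ✗ (fails at j=5)
  i=6: ✓ (all of [6,10])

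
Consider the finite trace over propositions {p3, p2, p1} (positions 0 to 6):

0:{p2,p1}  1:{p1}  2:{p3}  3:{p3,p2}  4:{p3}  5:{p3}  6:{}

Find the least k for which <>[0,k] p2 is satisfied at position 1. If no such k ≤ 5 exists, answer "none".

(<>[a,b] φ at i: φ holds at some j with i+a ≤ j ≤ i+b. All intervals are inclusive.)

2

Scan j = 1,2,… for p2:
  j=1: fails
  j=2: fails
  j=3: holds
First hit at j=3, so smallest k = 3-1 = 2.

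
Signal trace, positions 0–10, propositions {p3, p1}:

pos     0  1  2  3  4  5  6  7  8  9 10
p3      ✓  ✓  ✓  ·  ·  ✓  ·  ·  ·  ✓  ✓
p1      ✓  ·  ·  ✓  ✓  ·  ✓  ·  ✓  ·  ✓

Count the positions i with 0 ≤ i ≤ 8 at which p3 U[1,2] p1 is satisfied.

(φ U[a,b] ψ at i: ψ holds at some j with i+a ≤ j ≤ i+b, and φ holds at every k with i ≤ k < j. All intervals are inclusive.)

3

Evaluate at each i in [0,8]:
  i=0: ✗ (no rhs in [1,2])
  i=1: ✓ (rhs at j=3; lhs holds on [1,2])
  i=2: ✓ (rhs at j=3; lhs holds on [2,2])
  i=3: ✗ (lhs fails at k=3 before rhs at j=4)
  i=4: ✗ (lhs fails at k=4 before rhs at j=6)
  i=5: ✓ (rhs at j=6; lhs holds on [5,5])
  i=6: ✗ (lhs fails at k=6 before rhs at j=8)
  i=7: ✗ (lhs fails at k=7 before rhs at j=8)
  i=8: ✗ (lhs fails at k=8 before rhs at j=10)
Positions where it holds: {1, 2, 5} → 3.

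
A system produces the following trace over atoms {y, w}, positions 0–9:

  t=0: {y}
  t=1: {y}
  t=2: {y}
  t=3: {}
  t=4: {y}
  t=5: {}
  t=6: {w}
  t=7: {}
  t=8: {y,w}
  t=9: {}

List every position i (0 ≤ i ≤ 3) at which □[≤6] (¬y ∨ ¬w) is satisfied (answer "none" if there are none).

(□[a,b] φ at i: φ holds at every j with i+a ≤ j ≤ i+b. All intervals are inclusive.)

0, 1

Evaluate at each i in [0,3]:
  i=0: ✓ (all of [0,6])
  i=1: ✓ (all of [1,7])
  i=2: ✗ (fails at j=8)
  i=3: ✗ (fails at j=8)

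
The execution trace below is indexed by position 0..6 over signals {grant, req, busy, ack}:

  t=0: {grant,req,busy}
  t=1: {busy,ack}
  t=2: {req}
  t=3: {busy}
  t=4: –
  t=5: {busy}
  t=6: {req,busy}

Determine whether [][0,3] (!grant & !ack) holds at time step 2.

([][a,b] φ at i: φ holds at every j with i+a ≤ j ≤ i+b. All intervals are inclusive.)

Yes

Check (!grant & !ack) at every j in [2,5]:
  j=2: true
  j=3: true
  j=4: true
  j=5: true
All positions satisfy it → formula holds.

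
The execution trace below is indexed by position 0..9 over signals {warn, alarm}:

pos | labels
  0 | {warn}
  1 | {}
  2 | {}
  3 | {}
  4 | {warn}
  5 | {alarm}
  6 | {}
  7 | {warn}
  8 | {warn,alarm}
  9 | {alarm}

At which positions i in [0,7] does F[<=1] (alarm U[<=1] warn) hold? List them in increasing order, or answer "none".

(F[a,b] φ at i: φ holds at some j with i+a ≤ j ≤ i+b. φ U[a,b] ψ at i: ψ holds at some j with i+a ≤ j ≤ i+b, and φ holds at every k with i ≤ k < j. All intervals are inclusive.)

0, 3, 4, 6, 7

Evaluate at each i in [0,7]:
  i=0: ✓ (witness j=0)
  i=1: ✗ (none in [1,2])
  i=2: ✗ (none in [2,3])
  i=3: ✓ (witness j=4)
  i=4: ✓ (witness j=4)
  i=5: ✗ (none in [5,6])
  i=6: ✓ (witness j=7)
  i=7: ✓ (witness j=7)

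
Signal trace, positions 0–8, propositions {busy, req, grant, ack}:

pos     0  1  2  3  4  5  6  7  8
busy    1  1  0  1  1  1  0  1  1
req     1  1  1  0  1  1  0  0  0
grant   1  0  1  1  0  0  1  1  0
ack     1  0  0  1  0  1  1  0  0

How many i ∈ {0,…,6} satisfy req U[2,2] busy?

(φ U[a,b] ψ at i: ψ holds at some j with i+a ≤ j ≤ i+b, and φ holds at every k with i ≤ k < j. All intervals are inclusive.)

1

Evaluate at each i in [0,6]:
  i=0: ✗ (no rhs in [2,2])
  i=1: ✓ (rhs at j=3; lhs holds on [1,2])
  i=2: ✗ (lhs fails at k=3 before rhs at j=4)
  i=3: ✗ (lhs fails at k=3 before rhs at j=5)
  i=4: ✗ (no rhs in [6,6])
  i=5: ✗ (lhs fails at k=6 before rhs at j=7)
  i=6: ✗ (lhs fails at k=6 before rhs at j=8)
Positions where it holds: {1} → 1.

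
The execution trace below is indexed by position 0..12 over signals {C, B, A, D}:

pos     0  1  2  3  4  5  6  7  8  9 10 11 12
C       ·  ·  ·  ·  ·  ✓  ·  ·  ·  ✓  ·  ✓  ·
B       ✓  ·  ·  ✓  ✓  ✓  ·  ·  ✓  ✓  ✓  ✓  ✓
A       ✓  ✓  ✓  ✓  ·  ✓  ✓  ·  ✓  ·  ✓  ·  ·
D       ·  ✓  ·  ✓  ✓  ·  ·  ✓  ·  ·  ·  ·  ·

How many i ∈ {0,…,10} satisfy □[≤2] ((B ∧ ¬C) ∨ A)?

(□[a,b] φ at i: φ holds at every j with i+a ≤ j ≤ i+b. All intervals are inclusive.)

5

Evaluate at each i in [0,10]:
  i=0: ✓ (all of [0,2])
  i=1: ✓ (all of [1,3])
  i=2: ✓ (all of [2,4])
  i=3: ✓ (all of [3,5])
  i=4: ✓ (all of [4,6])
  i=5: ✗ (fails at j=7)
  i=6: ✗ (fails at j=7)
  i=7: ✗ (fails at j=7)
  i=8: ✗ (fails at j=9)
  i=9: ✗ (fails at j=9)
  i=10: ✗ (fails at j=11)
Positions where it holds: {0, 1, 2, 3, 4} → 5.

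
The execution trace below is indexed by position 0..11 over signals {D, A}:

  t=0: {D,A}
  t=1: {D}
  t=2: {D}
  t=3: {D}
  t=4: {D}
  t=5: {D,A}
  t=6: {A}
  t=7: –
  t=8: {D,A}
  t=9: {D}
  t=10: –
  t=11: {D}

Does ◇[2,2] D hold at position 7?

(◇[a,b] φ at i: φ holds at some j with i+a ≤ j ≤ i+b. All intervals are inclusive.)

Holds

Check D at each j in [9,9]:
  j=9: true
Found at j=9 → formula holds.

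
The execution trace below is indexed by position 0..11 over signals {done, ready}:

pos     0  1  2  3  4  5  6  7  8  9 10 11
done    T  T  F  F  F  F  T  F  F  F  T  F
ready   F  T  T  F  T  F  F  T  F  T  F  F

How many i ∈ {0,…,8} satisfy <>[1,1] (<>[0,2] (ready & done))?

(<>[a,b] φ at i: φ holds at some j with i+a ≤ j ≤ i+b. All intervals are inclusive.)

Evaluate at each i in [0,8]:
  i=0: ✓ (witness j=1)
  i=1: ✗ (none in [2,2])
  i=2: ✗ (none in [3,3])
  i=3: ✗ (none in [4,4])
  i=4: ✗ (none in [5,5])
  i=5: ✗ (none in [6,6])
  i=6: ✗ (none in [7,7])
  i=7: ✗ (none in [8,8])
  i=8: ✗ (none in [9,9])
Positions where it holds: {0} → 1.

1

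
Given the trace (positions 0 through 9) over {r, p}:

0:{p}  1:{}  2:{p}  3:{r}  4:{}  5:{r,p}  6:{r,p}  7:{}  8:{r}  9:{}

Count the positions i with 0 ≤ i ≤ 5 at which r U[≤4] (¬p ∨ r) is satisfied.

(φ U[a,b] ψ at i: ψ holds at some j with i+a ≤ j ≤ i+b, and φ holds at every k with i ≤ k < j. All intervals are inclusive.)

4

Evaluate at each i in [0,5]:
  i=0: ✗ (lhs fails at k=0 before rhs at j=1)
  i=1: ✓ (rhs at j=1)
  i=2: ✗ (lhs fails at k=2 before rhs at j=3)
  i=3: ✓ (rhs at j=3)
  i=4: ✓ (rhs at j=4)
  i=5: ✓ (rhs at j=5)
Positions where it holds: {1, 3, 4, 5} → 4.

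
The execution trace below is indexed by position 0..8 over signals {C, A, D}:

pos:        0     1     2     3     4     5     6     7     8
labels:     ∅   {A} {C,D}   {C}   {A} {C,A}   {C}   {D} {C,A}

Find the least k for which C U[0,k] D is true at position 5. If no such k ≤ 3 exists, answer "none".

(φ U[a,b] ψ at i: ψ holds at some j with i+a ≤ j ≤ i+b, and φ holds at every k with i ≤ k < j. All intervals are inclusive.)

Need earliest j ≥ 5 with D, and C at every k in [5,j-1].
  j=5: rhs fails.
  j=6: rhs fails.
  j=7: rhs holds; lhs holds on [5,6]. k = 2.

2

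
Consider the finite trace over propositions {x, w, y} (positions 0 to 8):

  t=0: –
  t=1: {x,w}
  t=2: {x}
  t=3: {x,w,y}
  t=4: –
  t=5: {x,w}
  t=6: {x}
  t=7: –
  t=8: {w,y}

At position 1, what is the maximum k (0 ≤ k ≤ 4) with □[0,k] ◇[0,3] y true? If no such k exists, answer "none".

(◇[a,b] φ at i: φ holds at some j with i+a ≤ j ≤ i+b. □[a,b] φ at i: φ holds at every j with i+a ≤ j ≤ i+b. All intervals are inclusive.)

2

◇[0,3] y must hold from j=1 onward; find where it first fails.
  j=1: holds
  j=2: holds
  j=3: holds
  j=4: fails
Holds on [1,3], so largest k = 2.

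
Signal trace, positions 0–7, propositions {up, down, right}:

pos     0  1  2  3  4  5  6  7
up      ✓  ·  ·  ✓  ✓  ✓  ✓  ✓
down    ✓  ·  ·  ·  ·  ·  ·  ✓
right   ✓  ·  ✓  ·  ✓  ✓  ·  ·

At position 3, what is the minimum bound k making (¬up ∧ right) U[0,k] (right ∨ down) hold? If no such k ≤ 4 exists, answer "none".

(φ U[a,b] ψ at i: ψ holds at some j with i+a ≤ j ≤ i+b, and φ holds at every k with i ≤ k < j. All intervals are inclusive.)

Need earliest j ≥ 3 with (right ∨ down), and (¬up ∧ right) at every k in [3,j-1].
  j=3: rhs fails.
  j=4: rhs holds but lhs fails at k=3.
  j=5: rhs holds but lhs fails at k=3.
  j=6: rhs fails.
  j=7: rhs holds but lhs fails at k=3.
No witness within the range → none.

none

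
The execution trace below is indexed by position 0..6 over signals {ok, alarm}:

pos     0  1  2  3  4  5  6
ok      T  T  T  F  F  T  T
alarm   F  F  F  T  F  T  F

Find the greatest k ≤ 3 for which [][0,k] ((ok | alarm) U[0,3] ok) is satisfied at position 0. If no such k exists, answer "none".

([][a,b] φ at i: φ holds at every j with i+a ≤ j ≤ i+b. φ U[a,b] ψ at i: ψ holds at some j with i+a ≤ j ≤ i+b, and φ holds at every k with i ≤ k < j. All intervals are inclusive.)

((ok | alarm) U[0,3] ok) must hold from j=0 onward; find where it first fails.
  j=0: holds
  j=1: holds
  j=2: holds
  j=3: fails
Holds on [0,2], so largest k = 2.

2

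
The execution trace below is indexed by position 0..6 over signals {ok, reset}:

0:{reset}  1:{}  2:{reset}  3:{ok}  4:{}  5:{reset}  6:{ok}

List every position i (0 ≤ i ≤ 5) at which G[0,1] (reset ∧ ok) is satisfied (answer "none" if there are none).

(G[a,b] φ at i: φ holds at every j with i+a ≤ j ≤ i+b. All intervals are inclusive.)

Evaluate at each i in [0,5]:
  i=0: ✗ (fails at j=0)
  i=1: ✗ (fails at j=1)
  i=2: ✗ (fails at j=2)
  i=3: ✗ (fails at j=3)
  i=4: ✗ (fails at j=4)
  i=5: ✗ (fails at j=5)

none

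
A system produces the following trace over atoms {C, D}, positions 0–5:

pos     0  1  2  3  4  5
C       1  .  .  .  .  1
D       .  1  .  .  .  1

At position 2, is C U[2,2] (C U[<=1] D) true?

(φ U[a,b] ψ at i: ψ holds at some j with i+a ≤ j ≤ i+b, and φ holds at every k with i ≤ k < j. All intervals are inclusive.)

No

Need some j in [4,4] with (C U[<=1] D), and C at every k in [2,j-1].
  j=4: (C U[<=1] D) — fails.
No j in the window works → until fails.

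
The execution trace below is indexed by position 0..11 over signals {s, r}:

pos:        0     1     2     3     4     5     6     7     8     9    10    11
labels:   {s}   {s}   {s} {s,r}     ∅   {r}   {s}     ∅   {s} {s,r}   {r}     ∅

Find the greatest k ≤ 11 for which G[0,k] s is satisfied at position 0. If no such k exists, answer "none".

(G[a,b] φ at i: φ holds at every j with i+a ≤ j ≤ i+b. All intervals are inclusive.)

3

s must hold from j=0 onward; find where it first fails.
  j=0: holds
  j=1: holds
  j=2: holds
  j=3: holds
  j=4: fails
Holds on [0,3], so largest k = 3.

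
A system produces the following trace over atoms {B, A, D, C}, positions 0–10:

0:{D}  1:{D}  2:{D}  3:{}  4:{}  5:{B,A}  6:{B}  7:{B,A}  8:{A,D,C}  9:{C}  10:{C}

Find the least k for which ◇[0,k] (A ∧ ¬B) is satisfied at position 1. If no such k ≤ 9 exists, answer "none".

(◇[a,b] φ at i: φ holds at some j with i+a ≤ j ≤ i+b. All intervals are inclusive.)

Scan j = 1,2,… for (A ∧ ¬B):
  j=1: fails
  j=2: fails
  j=3: fails
  j=4: fails
  j=5: fails
  j=6: fails
  j=7: fails
  j=8: holds
First hit at j=8, so smallest k = 8-1 = 7.

7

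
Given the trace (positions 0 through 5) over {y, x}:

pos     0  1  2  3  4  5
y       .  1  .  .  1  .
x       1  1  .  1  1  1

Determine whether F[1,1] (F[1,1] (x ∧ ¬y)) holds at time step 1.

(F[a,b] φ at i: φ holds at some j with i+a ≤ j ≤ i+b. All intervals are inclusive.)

Yes

Check F[1,1] (x ∧ ¬y) at each j in [2,2]:
  j=2: holds (witness at 3)
Found at j=2 → formula holds.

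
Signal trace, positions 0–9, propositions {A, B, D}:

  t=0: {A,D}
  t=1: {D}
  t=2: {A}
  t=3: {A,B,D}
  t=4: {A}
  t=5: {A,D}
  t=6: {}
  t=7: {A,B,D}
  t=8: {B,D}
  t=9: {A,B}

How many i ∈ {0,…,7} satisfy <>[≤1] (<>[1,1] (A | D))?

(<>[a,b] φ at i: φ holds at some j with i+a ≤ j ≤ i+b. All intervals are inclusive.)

Evaluate at each i in [0,7]:
  i=0: ✓ (witness j=0)
  i=1: ✓ (witness j=1)
  i=2: ✓ (witness j=2)
  i=3: ✓ (witness j=3)
  i=4: ✓ (witness j=4)
  i=5: ✓ (witness j=6)
  i=6: ✓ (witness j=6)
  i=7: ✓ (witness j=7)
Positions where it holds: {0, 1, 2, 3, 4, 5, 6, 7} → 8.

8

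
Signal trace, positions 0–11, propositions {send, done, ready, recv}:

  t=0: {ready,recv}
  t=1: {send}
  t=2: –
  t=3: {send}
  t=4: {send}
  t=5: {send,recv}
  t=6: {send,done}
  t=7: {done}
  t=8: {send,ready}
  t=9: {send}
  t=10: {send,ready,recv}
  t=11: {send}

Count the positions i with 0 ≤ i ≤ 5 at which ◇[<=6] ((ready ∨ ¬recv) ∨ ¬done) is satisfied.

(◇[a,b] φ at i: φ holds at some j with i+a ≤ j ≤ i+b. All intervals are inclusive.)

6

Evaluate at each i in [0,5]:
  i=0: ✓ (witness j=0)
  i=1: ✓ (witness j=1)
  i=2: ✓ (witness j=2)
  i=3: ✓ (witness j=3)
  i=4: ✓ (witness j=4)
  i=5: ✓ (witness j=5)
Positions where it holds: {0, 1, 2, 3, 4, 5} → 6.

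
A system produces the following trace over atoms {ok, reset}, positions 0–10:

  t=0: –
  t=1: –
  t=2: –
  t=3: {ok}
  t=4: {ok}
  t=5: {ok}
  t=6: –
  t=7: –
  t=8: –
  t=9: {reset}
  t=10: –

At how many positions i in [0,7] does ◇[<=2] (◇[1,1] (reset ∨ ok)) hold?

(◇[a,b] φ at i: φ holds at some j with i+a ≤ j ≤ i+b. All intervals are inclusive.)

7

Evaluate at each i in [0,7]:
  i=0: ✓ (witness j=2)
  i=1: ✓ (witness j=2)
  i=2: ✓ (witness j=2)
  i=3: ✓ (witness j=3)
  i=4: ✓ (witness j=4)
  i=5: ✗ (none in [5,7])
  i=6: ✓ (witness j=8)
  i=7: ✓ (witness j=8)
Positions where it holds: {0, 1, 2, 3, 4, 6, 7} → 7.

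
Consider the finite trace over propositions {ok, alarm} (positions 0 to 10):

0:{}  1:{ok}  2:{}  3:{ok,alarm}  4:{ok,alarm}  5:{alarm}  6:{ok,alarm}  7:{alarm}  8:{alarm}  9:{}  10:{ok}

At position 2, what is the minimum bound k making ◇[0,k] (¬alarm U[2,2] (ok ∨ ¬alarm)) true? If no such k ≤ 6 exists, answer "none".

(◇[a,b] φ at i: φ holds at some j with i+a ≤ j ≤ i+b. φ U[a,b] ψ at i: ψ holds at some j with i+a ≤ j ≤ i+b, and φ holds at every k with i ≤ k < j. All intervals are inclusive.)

Scan j = 2,3,… for (¬alarm U[2,2] (ok ∨ ¬alarm)):
  j=2: fails
  j=3: fails
  j=4: fails
  j=5: fails
  j=6: fails
  j=7: fails
  j=8: fails
No j in [2,8] satisfies it → none.

none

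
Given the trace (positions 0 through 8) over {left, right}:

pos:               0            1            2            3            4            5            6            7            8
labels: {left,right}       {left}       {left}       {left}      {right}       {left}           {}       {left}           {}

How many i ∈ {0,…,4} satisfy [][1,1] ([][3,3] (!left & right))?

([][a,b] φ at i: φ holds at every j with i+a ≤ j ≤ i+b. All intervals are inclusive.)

Evaluate at each i in [0,4]:
  i=0: ✓ (all of [1,1])
  i=1: ✗ (fails at j=2)
  i=2: ✗ (fails at j=3)
  i=3: ✗ (fails at j=4)
  i=4: ✗ (fails at j=5)
Positions where it holds: {0} → 1.

1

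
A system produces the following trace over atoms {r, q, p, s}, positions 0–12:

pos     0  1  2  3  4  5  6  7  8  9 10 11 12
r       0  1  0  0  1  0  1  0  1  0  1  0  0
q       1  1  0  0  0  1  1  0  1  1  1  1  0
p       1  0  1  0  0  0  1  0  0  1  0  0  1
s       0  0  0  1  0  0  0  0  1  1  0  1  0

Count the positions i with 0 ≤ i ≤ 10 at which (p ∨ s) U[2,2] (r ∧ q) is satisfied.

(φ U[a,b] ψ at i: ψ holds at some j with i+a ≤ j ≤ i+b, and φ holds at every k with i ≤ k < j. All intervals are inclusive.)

Evaluate at each i in [0,10]:
  i=0: ✗ (no rhs in [2,2])
  i=1: ✗ (no rhs in [3,3])
  i=2: ✗ (no rhs in [4,4])
  i=3: ✗ (no rhs in [5,5])
  i=4: ✗ (lhs fails at k=4 before rhs at j=6)
  i=5: ✗ (no rhs in [7,7])
  i=6: ✗ (lhs fails at k=7 before rhs at j=8)
  i=7: ✗ (no rhs in [9,9])
  i=8: ✓ (rhs at j=10; lhs holds on [8,9])
  i=9: ✗ (no rhs in [11,11])
  i=10: ✗ (no rhs in [12,12])
Positions where it holds: {8} → 1.

1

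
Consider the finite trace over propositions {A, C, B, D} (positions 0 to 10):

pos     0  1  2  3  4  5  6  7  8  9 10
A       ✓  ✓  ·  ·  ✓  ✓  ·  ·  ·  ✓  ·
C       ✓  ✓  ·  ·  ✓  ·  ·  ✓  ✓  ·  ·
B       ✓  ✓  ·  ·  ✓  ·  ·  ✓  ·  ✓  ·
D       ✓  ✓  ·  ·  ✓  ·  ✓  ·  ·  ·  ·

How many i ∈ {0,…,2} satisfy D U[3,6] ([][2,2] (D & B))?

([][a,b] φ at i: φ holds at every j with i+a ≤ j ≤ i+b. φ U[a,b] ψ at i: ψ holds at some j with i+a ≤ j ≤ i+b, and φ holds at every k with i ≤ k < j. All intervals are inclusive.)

Evaluate at each i in [0,2]:
  i=0: ✗ (no rhs in [3,6])
  i=1: ✗ (no rhs in [4,7])
  i=2: ✗ (no rhs in [5,8])
Positions where it holds: {} → 0.

0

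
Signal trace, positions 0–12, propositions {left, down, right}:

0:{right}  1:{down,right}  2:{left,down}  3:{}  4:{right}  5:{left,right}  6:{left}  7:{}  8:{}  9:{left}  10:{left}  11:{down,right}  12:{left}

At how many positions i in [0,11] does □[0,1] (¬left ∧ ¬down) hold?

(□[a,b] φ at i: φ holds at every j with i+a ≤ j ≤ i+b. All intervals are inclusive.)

2

Evaluate at each i in [0,11]:
  i=0: ✗ (fails at j=1)
  i=1: ✗ (fails at j=1)
  i=2: ✗ (fails at j=2)
  i=3: ✓ (all of [3,4])
  i=4: ✗ (fails at j=5)
  i=5: ✗ (fails at j=5)
  i=6: ✗ (fails at j=6)
  i=7: ✓ (all of [7,8])
  i=8: ✗ (fails at j=9)
  i=9: ✗ (fails at j=9)
  i=10: ✗ (fails at j=10)
  i=11: ✗ (fails at j=11)
Positions where it holds: {3, 7} → 2.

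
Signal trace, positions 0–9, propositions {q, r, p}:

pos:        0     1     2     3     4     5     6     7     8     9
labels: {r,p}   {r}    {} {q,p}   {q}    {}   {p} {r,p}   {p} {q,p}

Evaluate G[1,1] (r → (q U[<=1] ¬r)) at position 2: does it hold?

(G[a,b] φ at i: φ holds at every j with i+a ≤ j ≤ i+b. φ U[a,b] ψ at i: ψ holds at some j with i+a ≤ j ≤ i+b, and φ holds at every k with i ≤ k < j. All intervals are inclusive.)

True

Check (r → (q U[<=1] ¬r)) at every j in [3,3]:
  j=3: antecedent false → ✓
All positions satisfy it → formula holds.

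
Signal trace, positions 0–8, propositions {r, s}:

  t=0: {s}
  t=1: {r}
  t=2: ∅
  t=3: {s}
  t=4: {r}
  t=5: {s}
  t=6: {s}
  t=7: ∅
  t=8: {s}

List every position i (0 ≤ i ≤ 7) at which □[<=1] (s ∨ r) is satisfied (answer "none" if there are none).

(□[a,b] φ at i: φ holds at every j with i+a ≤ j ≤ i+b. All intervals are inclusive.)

Evaluate at each i in [0,7]:
  i=0: ✓ (all of [0,1])
  i=1: ✗ (fails at j=2)
  i=2: ✗ (fails at j=2)
  i=3: ✓ (all of [3,4])
  i=4: ✓ (all of [4,5])
  i=5: ✓ (all of [5,6])
  i=6: ✗ (fails at j=7)
  i=7: ✗ (fails at j=7)

0, 3, 4, 5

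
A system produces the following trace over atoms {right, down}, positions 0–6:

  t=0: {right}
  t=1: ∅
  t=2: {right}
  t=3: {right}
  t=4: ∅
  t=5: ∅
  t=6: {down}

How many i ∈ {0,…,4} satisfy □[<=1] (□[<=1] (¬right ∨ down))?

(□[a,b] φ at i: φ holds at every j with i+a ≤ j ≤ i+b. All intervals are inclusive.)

Evaluate at each i in [0,4]:
  i=0: ✗ (fails at j=0)
  i=1: ✗ (fails at j=1)
  i=2: ✗ (fails at j=2)
  i=3: ✗ (fails at j=3)
  i=4: ✓ (all of [4,5])
Positions where it holds: {4} → 1.

1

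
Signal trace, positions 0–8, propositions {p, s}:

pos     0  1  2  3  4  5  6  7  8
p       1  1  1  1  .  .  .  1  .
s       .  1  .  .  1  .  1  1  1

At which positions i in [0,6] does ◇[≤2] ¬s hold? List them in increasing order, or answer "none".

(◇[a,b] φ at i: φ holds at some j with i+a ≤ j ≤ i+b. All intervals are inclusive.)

Evaluate at each i in [0,6]:
  i=0: ✓ (witness j=0)
  i=1: ✓ (witness j=2)
  i=2: ✓ (witness j=2)
  i=3: ✓ (witness j=3)
  i=4: ✓ (witness j=5)
  i=5: ✓ (witness j=5)
  i=6: ✗ (none in [6,8])

0, 1, 2, 3, 4, 5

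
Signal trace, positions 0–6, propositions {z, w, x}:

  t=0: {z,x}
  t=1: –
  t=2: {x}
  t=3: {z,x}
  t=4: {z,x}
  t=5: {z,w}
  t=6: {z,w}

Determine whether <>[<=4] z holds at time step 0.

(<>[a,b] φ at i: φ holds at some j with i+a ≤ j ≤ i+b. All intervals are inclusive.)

True

Check z at each j in [0,4]:
  j=0: true
  j=1: false
  j=2: false
  j=3: true
  j=4: true
Found at j=0 → formula holds.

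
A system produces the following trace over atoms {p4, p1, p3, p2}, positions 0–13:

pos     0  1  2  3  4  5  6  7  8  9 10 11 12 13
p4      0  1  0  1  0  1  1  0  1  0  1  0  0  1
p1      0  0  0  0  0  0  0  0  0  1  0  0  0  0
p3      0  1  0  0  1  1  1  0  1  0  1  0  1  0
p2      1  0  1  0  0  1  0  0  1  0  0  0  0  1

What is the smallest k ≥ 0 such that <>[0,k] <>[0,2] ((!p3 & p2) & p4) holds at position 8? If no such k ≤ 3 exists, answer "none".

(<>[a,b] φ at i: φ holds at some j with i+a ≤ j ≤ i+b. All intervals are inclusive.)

Scan j = 8,9,… for <>[0,2] ((!p3 & p2) & p4):
  j=8: fails
  j=9: fails
  j=10: fails
  j=11: holds
First hit at j=11, so smallest k = 11-8 = 3.

3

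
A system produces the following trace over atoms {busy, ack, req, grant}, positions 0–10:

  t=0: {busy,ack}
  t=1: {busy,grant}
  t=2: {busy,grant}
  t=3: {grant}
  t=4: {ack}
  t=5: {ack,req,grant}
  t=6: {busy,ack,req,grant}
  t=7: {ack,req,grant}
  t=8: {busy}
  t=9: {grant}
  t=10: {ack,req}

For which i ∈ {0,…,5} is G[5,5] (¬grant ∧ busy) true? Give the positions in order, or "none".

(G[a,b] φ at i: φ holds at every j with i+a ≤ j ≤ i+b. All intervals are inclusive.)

Evaluate at each i in [0,5]:
  i=0: ✗ (fails at j=5)
  i=1: ✗ (fails at j=6)
  i=2: ✗ (fails at j=7)
  i=3: ✓ (all of [8,8])
  i=4: ✗ (fails at j=9)
  i=5: ✗ (fails at j=10)

3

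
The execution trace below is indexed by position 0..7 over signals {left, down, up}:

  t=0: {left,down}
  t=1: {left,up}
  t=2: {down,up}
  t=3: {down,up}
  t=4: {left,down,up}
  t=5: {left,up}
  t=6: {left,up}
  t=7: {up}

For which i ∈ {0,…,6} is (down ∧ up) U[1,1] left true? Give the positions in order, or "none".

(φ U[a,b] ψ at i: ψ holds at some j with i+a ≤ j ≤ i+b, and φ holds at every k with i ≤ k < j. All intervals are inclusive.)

3, 4

Evaluate at each i in [0,6]:
  i=0: ✗ (lhs fails at k=0 before rhs at j=1)
  i=1: ✗ (no rhs in [2,2])
  i=2: ✗ (no rhs in [3,3])
  i=3: ✓ (rhs at j=4; lhs holds on [3,3])
  i=4: ✓ (rhs at j=5; lhs holds on [4,4])
  i=5: ✗ (lhs fails at k=5 before rhs at j=6)
  i=6: ✗ (no rhs in [7,7])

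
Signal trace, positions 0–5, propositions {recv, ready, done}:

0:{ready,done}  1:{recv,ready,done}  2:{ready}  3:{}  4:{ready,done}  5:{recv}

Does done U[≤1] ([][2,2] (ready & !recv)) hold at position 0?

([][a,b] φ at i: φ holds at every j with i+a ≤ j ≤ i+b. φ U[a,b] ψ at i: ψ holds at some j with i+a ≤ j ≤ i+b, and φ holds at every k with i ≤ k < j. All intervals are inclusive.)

Holds

Need some j in [0,1] with [][2,2] (ready & !recv), and done at every k in [0,j-1].
  j=0: [][2,2] (ready & !recv) holds; no prefix to check → satisfied.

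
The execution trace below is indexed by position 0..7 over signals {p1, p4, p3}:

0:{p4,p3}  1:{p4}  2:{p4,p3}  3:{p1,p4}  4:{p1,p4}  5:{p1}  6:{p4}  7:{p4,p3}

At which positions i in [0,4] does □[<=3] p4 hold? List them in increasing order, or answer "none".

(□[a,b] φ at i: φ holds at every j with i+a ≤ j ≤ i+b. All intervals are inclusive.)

0, 1

Evaluate at each i in [0,4]:
  i=0: ✓ (all of [0,3])
  i=1: ✓ (all of [1,4])
  i=2: ✗ (fails at j=5)
  i=3: ✗ (fails at j=5)
  i=4: ✗ (fails at j=5)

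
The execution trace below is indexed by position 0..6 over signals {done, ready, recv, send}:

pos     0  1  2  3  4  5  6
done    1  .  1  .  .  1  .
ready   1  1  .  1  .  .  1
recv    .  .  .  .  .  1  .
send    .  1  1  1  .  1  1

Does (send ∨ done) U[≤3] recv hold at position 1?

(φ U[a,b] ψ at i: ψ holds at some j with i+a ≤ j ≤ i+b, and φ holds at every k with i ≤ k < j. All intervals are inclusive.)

Need some j in [1,4] with recv, and (send ∨ done) at every k in [1,j-1].
  j=1: recv false.
  j=2: recv false.
  j=3: recv false.
  j=4: recv false.
No j in the window works → until fails.

Does not hold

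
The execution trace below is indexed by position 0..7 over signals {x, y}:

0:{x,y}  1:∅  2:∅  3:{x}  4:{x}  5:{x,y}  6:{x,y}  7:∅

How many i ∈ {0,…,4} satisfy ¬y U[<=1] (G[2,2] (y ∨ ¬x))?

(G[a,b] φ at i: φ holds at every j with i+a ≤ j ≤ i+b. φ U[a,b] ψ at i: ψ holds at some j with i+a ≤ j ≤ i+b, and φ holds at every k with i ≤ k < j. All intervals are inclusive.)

4

Evaluate at each i in [0,4]:
  i=0: ✓ (rhs at j=0)
  i=1: ✗ (no rhs in [1,2])
  i=2: ✓ (rhs at j=3; lhs holds on [2,2])
  i=3: ✓ (rhs at j=3)
  i=4: ✓ (rhs at j=4)
Positions where it holds: {0, 2, 3, 4} → 4.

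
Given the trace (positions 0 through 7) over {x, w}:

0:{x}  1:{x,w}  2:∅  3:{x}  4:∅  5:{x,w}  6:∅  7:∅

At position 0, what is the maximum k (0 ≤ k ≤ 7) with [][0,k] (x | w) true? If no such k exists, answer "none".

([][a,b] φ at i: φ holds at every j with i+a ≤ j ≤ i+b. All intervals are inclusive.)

1

(x | w) must hold from j=0 onward; find where it first fails.
  j=0: holds
  j=1: holds
  j=2: fails
Holds on [0,1], so largest k = 1.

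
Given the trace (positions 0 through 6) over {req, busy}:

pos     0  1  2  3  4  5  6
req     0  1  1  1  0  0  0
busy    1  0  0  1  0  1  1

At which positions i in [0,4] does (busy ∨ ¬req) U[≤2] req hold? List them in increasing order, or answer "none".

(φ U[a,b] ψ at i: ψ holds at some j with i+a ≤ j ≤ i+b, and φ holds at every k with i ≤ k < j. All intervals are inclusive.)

0, 1, 2, 3

Evaluate at each i in [0,4]:
  i=0: ✓ (rhs at j=1; lhs holds on [0,0])
  i=1: ✓ (rhs at j=1)
  i=2: ✓ (rhs at j=2)
  i=3: ✓ (rhs at j=3)
  i=4: ✗ (no rhs in [4,6])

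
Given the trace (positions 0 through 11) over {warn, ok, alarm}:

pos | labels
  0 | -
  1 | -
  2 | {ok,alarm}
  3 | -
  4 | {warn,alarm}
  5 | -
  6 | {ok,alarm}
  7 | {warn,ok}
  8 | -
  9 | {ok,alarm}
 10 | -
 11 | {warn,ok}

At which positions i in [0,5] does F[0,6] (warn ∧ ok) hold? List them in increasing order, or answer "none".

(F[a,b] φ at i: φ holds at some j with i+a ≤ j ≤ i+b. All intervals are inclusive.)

Evaluate at each i in [0,5]:
  i=0: ✗ (none in [0,6])
  i=1: ✓ (witness j=7)
  i=2: ✓ (witness j=7)
  i=3: ✓ (witness j=7)
  i=4: ✓ (witness j=7)
  i=5: ✓ (witness j=7)

1, 2, 3, 4, 5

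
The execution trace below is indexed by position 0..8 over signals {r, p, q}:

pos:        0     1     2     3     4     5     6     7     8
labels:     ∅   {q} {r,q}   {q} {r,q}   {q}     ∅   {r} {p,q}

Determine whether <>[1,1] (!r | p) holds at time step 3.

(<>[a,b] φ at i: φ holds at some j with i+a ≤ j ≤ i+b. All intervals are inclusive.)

False

Check (!r | p) at each j in [4,4]:
  j=4: false
No position in the window satisfies it → formula fails.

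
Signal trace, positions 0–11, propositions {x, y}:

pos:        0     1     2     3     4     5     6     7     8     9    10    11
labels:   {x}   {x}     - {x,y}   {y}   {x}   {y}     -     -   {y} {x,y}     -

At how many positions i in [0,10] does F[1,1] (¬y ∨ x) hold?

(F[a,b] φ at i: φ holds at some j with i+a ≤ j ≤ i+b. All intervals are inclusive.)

8

Evaluate at each i in [0,10]:
  i=0: ✓ (witness j=1)
  i=1: ✓ (witness j=2)
  i=2: ✓ (witness j=3)
  i=3: ✗ (none in [4,4])
  i=4: ✓ (witness j=5)
  i=5: ✗ (none in [6,6])
  i=6: ✓ (witness j=7)
  i=7: ✓ (witness j=8)
  i=8: ✗ (none in [9,9])
  i=9: ✓ (witness j=10)
  i=10: ✓ (witness j=11)
Positions where it holds: {0, 1, 2, 4, 6, 7, 9, 10} → 8.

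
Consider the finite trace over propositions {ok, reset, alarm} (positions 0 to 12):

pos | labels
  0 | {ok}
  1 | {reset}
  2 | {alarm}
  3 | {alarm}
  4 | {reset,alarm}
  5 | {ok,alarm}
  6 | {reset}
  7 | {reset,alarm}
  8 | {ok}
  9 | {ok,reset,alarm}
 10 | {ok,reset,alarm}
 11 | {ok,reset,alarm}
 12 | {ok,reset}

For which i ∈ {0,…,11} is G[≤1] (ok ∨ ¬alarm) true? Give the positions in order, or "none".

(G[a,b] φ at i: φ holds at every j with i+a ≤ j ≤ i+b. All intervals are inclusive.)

Evaluate at each i in [0,11]:
  i=0: ✓ (all of [0,1])
  i=1: ✗ (fails at j=2)
  i=2: ✗ (fails at j=2)
  i=3: ✗ (fails at j=3)
  i=4: ✗ (fails at j=4)
  i=5: ✓ (all of [5,6])
  i=6: ✗ (fails at j=7)
  i=7: ✗ (fails at j=7)
  i=8: ✓ (all of [8,9])
  i=9: ✓ (all of [9,10])
  i=10: ✓ (all of [10,11])
  i=11: ✓ (all of [11,12])

0, 5, 8, 9, 10, 11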